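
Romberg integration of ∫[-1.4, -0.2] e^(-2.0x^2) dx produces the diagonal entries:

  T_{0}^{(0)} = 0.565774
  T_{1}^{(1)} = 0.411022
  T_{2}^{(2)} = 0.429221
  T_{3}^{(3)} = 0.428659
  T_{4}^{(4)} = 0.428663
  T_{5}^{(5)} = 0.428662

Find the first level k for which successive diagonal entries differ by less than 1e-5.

k = 4

|T_{1}^{(1)} − T_{0}^{(0)}| = 0.154752 ≥ 1e-5
|T_{2}^{(2)} − T_{1}^{(1)}| = 0.018199 ≥ 1e-5
|T_{3}^{(3)} − T_{2}^{(2)}| = 0.000562 ≥ 1e-5
|T_{4}^{(4)} − T_{3}^{(3)}| = 0.000004 < 1e-5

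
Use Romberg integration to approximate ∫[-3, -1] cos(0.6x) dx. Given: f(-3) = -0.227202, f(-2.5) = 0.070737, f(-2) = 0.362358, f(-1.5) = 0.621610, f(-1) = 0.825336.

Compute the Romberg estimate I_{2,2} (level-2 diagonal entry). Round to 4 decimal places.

I_{0,0} (trapezoid, 1 panel, h=2.0000): 0.598134
I_{1,0} (trapezoid, 2 panels, h=1.0000): 0.661425
I_{2,0} (trapezoid, 4 panels, h=0.5000): 0.676886
I_{1,1} = 0.661425 + (0.661425 − 0.598134)/3 = 0.682522
I_{2,1} = 0.676886 + (0.676886 − 0.661425)/3 = 0.682040
I_{2,2} = 0.682040 + (0.682040 − 0.682522)/15 = 0.682008

0.6820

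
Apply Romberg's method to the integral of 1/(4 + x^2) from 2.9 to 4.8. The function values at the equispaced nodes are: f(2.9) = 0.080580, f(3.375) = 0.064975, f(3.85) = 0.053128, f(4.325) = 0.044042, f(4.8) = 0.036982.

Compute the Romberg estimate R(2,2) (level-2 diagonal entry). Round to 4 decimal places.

R(0,0) (trapezoid, 1 panel, h=1.9000): 0.111684
R(1,0) (trapezoid, 2 panels, h=0.9500): 0.106314
R(2,0) (trapezoid, 4 panels, h=0.4750): 0.104940
R(1,1) = 0.106314 + (0.106314 − 0.111684)/3 = 0.104524
R(2,1) = 0.104940 + (0.104940 − 0.106314)/3 = 0.104482
R(2,2) = 0.104482 + (0.104482 − 0.104524)/15 = 0.104479

0.1045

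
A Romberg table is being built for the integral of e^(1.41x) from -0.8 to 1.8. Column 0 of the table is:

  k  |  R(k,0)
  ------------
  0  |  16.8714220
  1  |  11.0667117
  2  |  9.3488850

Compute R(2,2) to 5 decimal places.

8.75257

R(1,1) = (4·11.0667117 − 16.8714220) / 3 = 9.1318083
R(2,1) = 9.3488850 + (9.3488850 − 11.0667117)/3 = 8.7762761
R(2,2) = 8.7762761 + (8.7762761 − 9.1318083)/15 = 8.7525740
(Column j=1 coincides with Simpson's rule on the same nodes.)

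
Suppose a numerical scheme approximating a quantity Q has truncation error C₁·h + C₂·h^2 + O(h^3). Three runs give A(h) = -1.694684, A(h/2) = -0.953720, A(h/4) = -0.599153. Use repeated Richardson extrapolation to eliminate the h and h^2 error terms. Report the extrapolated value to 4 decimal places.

-0.2552

First eliminate the h term (factor 2^1 = 2):
  B₁ = (2·(-0.953720) − (-1.694684))/1 = -0.212756
  B₂ = (2·(-0.599153) − (-0.953720))/1 = -0.244586
Then eliminate the h^2 term (factor 2^2 = 4):
  (4·(-0.244586) − (-0.212756))/3 = -0.255196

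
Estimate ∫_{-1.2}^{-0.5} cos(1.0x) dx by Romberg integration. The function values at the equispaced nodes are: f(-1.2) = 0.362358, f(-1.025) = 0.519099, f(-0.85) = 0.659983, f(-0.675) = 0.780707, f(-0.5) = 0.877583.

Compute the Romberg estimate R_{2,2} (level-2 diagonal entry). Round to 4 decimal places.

R_{0,0} (trapezoid, 1 panel, h=0.7000): 0.433979
R_{1,0} (trapezoid, 2 panels, h=0.3500): 0.447984
R_{2,0} (trapezoid, 4 panels, h=0.1750): 0.451458
R_{1,1} = 0.447984 + (0.447984 − 0.433979)/3 = 0.452652
R_{2,1} = 0.451458 + (0.451458 − 0.447984)/3 = 0.452616
R_{2,2} = 0.452616 + (0.452616 − 0.452652)/15 = 0.452614

0.4526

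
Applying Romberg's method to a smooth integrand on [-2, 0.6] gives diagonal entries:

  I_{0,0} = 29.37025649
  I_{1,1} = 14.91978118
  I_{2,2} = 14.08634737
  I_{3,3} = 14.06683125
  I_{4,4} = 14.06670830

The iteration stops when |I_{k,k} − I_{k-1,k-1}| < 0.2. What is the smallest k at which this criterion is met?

k = 3

|I_{1,1} − I_{0,0}| = 14.45047531 ≥ 0.2
|I_{2,2} − I_{1,1}| = 0.83343381 ≥ 0.2
|I_{3,3} − I_{2,2}| = 0.01951612 < 0.2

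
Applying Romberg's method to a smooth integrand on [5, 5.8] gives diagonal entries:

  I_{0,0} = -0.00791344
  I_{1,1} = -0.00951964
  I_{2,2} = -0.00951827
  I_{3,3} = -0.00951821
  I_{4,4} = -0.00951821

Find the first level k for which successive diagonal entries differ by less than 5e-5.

|I_{1,1} − I_{0,0}| = 0.00160620 ≥ 5e-5
|I_{2,2} − I_{1,1}| = 0.00000137 < 5e-5

k = 2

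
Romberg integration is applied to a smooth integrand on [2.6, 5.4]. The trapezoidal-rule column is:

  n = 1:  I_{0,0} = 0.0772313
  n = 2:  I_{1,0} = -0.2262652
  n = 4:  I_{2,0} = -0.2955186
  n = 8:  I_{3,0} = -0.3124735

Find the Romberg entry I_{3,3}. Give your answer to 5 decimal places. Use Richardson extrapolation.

-0.31809

Richardson extrapolation on the trapezoidal column (denominator 4−1=3):
I_{1,1} = (4·(-0.2262652) − 0.0772313) / 3 = -0.3274307
I_{2,1} = (4·(-0.2955186) − (-0.2262652)) / 3 = -0.3186031
I_{3,1} = -0.3124735 + (-0.3124735 − (-0.2955186))/3 = -0.3181251
I_{2,2} = (16·(-0.3186031) − (-0.3274307)) / 15 = -0.3180146
I_{3,2} = (16·(-0.3181251) − (-0.3186031)) / 15 = -0.3180932
I_{3,3} = (64·(-0.3180932) − (-0.3180146)) / 63 = -0.3180944
(Column j=1 coincides with Simpson's rule on the same nodes.)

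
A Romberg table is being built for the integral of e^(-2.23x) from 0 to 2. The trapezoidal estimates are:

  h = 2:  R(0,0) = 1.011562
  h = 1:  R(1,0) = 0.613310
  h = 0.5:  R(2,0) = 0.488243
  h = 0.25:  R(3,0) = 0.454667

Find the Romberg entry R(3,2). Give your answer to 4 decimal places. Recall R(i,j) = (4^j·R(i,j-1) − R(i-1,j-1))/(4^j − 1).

R(2,1) = 0.488243 + (0.488243 − 0.613310)/3 = 0.446554
R(3,1) = 0.454667 + (0.454667 − 0.488243)/3 = 0.443475
R(3,2) = (16·0.443475 − 0.446554) / 15 = 0.443270

0.4433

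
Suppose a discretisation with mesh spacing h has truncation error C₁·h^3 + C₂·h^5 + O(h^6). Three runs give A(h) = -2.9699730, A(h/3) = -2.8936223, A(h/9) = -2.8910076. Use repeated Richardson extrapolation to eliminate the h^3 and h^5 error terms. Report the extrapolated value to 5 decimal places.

-2.89091

First eliminate the h^3 term (factor 3^3 = 27):
  B₁ = (27·(-2.8936223) − (-2.9699730))/26 = -2.8906857
  B₂ = (27·(-2.8910076) − (-2.8936223))/26 = -2.8909070
Then eliminate the h^5 term (factor 3^5 = 243):
  (243·(-2.8909070) − (-2.8906857))/242 = -2.8909079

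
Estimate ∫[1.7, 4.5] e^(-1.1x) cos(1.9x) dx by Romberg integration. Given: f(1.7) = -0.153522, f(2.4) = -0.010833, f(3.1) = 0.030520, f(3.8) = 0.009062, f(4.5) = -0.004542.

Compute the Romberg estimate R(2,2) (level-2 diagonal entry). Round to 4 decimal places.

-0.0248

R(0,0) (trapezoid, 1 panel, h=2.8000): -0.221290
R(1,0) (trapezoid, 2 panels, h=1.4000): -0.067917
R(2,0) (trapezoid, 4 panels, h=0.7000): -0.035198
R(1,1) = -0.067917 + (-0.067917 − (-0.221290))/3 = -0.016793
R(2,1) = -0.035198 + (-0.035198 − (-0.067917))/3 = -0.024292
R(2,2) = -0.024292 + (-0.024292 − (-0.016793))/15 = -0.024792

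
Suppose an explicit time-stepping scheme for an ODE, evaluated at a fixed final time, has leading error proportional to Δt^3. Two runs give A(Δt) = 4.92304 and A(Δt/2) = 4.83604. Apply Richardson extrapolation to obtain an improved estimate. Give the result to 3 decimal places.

4.824

The leading error scales as Δt^3; refining by a factor of 2 reduces it by 2^3 = 8.
Extrapolated value = (8·A(Δt/2) − A(Δt)) / (8 − 1)
= (8·4.83604 − 4.92304) / 7
= 33.76528 / 7 = 4.82361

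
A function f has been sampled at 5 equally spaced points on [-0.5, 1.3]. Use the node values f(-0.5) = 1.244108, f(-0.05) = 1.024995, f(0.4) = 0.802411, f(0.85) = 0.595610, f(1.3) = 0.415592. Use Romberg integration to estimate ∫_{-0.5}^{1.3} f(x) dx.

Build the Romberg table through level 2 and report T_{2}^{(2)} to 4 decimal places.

T_{0}^{(0)} (trapezoid, 1 panel, h=1.8000): 1.493730
T_{1}^{(0)} (trapezoid, 2 panels, h=0.9000): 1.469035
T_{2}^{(0)} (trapezoid, 4 panels, h=0.4500): 1.463790
T_{1}^{(1)} = 1.469035 + (1.469035 − 1.493730)/3 = 1.460803
T_{2}^{(1)} = 1.463790 + (1.463790 − 1.469035)/3 = 1.462042
T_{2}^{(2)} = 1.462042 + (1.462042 − 1.460803)/15 = 1.462125

1.4621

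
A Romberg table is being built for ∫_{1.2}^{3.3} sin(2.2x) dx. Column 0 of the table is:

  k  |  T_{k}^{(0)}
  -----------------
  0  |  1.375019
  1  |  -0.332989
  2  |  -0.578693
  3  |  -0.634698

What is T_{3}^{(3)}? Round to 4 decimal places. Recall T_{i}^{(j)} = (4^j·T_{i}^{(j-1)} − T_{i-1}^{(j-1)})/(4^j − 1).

T_{1}^{(1)} = -0.332989 + (-0.332989 − 1.375019)/3 = -0.902325
T_{2}^{(1)} = (4·(-0.578693) − (-0.332989)) / 3 = -0.660594
T_{3}^{(1)} = (4·(-0.634698) − (-0.578693)) / 3 = -0.653366
T_{2}^{(2)} = -0.660594 + (-0.660594 − (-0.902325))/15 = -0.644479
T_{3}^{(2)} = -0.653366 + (-0.653366 − (-0.660594))/15 = -0.652884
T_{3}^{(3)} = -0.652884 + (-0.652884 − (-0.644479))/63 = -0.653017

-0.6530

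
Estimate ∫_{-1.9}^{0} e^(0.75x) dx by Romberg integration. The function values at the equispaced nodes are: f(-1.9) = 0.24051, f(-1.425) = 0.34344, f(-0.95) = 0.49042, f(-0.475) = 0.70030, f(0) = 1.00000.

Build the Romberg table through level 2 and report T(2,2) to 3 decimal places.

T(0,0) (trapezoid, 1 panel, h=1.9000): 1.17848
T(1,0) (trapezoid, 2 panels, h=0.9500): 1.05514
T(2,0) (trapezoid, 4 panels, h=0.4750): 1.02335
T(1,1) = 1.05514 + (1.05514 − 1.17848)/3 = 1.01403
T(2,1) = 1.02335 + (1.02335 − 1.05514)/3 = 1.01275
T(2,2) = 1.01275 + (1.01275 − 1.01403)/15 = 1.01266

1.013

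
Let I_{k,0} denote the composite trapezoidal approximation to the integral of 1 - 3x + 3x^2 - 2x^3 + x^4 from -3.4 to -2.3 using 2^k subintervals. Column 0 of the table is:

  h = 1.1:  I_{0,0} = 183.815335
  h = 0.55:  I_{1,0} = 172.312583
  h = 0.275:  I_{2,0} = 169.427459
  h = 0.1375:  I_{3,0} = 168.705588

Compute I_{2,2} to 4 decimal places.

168.4649

I_{1,1} = (4·172.312583 − 183.815335) / 3 = 168.478332
I_{2,1} = (4·169.427459 − 172.312583) / 3 = 168.465751
I_{2,2} = 168.465751 + (168.465751 − 168.478332)/15 = 168.464912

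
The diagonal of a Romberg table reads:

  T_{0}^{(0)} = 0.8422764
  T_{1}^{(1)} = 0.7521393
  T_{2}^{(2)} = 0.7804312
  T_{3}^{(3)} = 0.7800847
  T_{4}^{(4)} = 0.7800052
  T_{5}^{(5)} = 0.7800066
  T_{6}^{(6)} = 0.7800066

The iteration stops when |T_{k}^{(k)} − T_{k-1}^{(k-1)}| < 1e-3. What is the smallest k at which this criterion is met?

k = 3

|T_{1}^{(1)} − T_{0}^{(0)}| = 0.0901371 ≥ 1e-3
|T_{2}^{(2)} − T_{1}^{(1)}| = 0.0282919 ≥ 1e-3
|T_{3}^{(3)} − T_{2}^{(2)}| = 0.0003465 < 1e-3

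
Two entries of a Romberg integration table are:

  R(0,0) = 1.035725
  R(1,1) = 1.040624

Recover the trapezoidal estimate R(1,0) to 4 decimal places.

1.0394

From R(1,1) = (4·R(1,0) − R(0,0))/3, solve for R(1,0):
4·R(1,0) = 3·1.040624 + 1.035725 = 4.157597
R(1,0) = 1.039399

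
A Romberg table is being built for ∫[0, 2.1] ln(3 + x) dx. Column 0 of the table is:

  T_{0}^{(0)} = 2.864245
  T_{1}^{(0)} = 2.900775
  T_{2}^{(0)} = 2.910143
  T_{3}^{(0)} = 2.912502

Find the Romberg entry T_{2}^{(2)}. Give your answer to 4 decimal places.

2.9133

Richardson extrapolation on the trapezoidal column (denominator 4−1=3):
T_{1}^{(1)} = (4·2.900775 − 2.864245) / 3 = 2.912952
T_{2}^{(1)} = 2.910143 + (2.910143 − 2.900775)/3 = 2.913266
T_{2}^{(2)} = 2.913266 + (2.913266 − 2.912952)/15 = 2.913287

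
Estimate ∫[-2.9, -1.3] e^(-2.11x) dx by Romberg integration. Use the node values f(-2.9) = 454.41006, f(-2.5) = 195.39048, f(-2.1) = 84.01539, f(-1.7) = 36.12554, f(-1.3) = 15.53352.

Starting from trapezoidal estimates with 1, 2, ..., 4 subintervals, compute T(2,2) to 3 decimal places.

208.112

T(0,0) (trapezoid, 1 panel, h=1.6000): 375.95486
T(1,0) (trapezoid, 2 panels, h=0.8000): 255.18974
T(2,0) (trapezoid, 4 panels, h=0.4000): 220.20128
T(1,1) = 255.18974 + (255.18974 − 375.95486)/3 = 214.93470
T(2,1) = 220.20128 + (220.20128 − 255.18974)/3 = 208.53846
T(2,2) = 208.53846 + (208.53846 − 214.93470)/15 = 208.11204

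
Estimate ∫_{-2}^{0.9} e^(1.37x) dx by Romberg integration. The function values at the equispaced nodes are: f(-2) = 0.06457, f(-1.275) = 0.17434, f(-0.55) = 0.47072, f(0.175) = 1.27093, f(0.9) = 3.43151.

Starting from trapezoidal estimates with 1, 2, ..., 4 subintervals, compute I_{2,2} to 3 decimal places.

2.461

I_{0,0} (trapezoid, 1 panel, h=2.9000): 5.06932
I_{1,0} (trapezoid, 2 panels, h=1.4500): 3.21720
I_{2,0} (trapezoid, 4 panels, h=0.7250): 2.65642
I_{1,1} = 3.21720 + (3.21720 − 5.06932)/3 = 2.59983
I_{2,1} = 2.65642 + (2.65642 − 3.21720)/3 = 2.46949
I_{2,2} = 2.46949 + (2.46949 − 2.59983)/15 = 2.46080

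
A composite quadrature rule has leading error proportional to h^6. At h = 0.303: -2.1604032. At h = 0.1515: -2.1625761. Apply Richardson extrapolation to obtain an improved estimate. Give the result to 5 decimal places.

-2.16261

The leading error scales as h^6; refining by a factor of 2 reduces it by 2^6 = 64.
Extrapolated value = (64·A(h/2) − A(h)) / (64 − 1)
= (64·(-2.1625761) − (-2.1604032)) / 63
= -136.2444672 / 63 = -2.1626106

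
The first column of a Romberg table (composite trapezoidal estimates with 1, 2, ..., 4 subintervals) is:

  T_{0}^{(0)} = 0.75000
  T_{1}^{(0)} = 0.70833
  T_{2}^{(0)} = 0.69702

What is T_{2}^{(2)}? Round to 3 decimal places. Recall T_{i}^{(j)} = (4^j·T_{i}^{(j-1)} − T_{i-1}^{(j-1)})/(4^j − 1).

T_{1}^{(1)} = 0.70833 + (0.70833 − 0.75000)/3 = 0.69444
T_{2}^{(1)} = 0.69702 + (0.69702 − 0.70833)/3 = 0.69325
T_{2}^{(2)} = 0.69325 + (0.69325 − 0.69444)/15 = 0.69317
(Column j=1 coincides with Simpson's rule on the same nodes.)

0.693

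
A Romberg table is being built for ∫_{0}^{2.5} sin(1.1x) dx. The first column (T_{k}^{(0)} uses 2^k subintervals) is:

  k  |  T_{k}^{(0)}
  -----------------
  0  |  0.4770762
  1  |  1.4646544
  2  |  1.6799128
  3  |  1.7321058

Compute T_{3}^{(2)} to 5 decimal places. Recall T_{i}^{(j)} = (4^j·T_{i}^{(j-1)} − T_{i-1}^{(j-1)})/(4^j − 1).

Richardson extrapolation on the trapezoidal column (denominator 4−1=3):
T_{2}^{(1)} = 1.6799128 + (1.6799128 − 1.4646544)/3 = 1.7516656
T_{3}^{(1)} = (4·1.7321058 − 1.6799128) / 3 = 1.7495035
T_{3}^{(2)} = (16·1.7495035 − 1.7516656) / 15 = 1.7493594
(Column j=1 coincides with Simpson's rule on the same nodes.)

1.74936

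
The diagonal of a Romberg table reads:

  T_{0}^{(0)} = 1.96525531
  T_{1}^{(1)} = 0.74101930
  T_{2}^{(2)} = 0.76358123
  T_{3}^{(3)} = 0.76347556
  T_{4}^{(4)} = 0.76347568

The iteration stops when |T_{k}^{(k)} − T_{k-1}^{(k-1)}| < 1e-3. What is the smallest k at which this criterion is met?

|T_{1}^{(1)} − T_{0}^{(0)}| = 1.22423601 ≥ 1e-3
|T_{2}^{(2)} − T_{1}^{(1)}| = 0.02256193 ≥ 1e-3
|T_{3}^{(3)} − T_{2}^{(2)}| = 0.00010567 < 1e-3

k = 3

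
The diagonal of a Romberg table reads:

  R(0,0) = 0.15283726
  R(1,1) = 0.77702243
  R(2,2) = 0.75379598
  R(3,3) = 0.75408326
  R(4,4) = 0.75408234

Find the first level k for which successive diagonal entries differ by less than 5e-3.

|R(1,1) − R(0,0)| = 0.62418517 ≥ 5e-3
|R(2,2) − R(1,1)| = 0.02322645 ≥ 5e-3
|R(3,3) − R(2,2)| = 0.00028728 < 5e-3

k = 3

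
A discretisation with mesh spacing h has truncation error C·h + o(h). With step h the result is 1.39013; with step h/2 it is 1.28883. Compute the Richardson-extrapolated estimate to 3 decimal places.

1.188

The leading error scales as h; refining by a factor of 2 reduces it by 2^1 = 2.
Extrapolated value = (2·A(h/2) − A(h)) / (2 − 1)
= (2·1.28883 − 1.39013) / 1
= 1.18753 / 1 = 1.18753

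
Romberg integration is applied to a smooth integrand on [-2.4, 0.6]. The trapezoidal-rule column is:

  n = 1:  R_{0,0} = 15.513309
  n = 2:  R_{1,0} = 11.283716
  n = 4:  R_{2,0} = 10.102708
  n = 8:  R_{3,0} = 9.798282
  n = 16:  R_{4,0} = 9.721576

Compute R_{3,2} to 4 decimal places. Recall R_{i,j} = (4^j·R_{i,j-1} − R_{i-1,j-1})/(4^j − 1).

9.6960

Richardson extrapolation on the trapezoidal column (denominator 4−1=3):
R_{2,1} = 10.102708 + (10.102708 − 11.283716)/3 = 9.709039
R_{3,1} = (4·9.798282 − 10.102708) / 3 = 9.696807
R_{3,2} = 9.696807 + (9.696807 − 9.709039)/15 = 9.695992
(Column j=1 coincides with Simpson's rule on the same nodes.)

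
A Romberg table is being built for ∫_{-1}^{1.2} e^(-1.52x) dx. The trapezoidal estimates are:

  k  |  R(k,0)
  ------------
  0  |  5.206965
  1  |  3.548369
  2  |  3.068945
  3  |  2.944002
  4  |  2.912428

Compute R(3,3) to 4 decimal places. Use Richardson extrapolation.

R(1,1) = 3.548369 + (3.548369 − 5.206965)/3 = 2.995504
R(2,1) = 3.068945 + (3.068945 − 3.548369)/3 = 2.909137
R(3,1) = (4·2.944002 − 3.068945) / 3 = 2.902354
R(2,2) = (16·2.909137 − 2.995504) / 15 = 2.903379
R(3,2) = 2.902354 + (2.902354 − 2.909137)/15 = 2.901902
R(3,3) = (64·2.901902 − 2.903379) / 63 = 2.901879
(Column j=1 coincides with Simpson's rule on the same nodes.)

2.9019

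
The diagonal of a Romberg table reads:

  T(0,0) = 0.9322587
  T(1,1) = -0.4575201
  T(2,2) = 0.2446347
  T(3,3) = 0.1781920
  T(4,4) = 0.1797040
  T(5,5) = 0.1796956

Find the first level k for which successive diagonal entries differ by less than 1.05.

k = 2

|T(1,1) − T(0,0)| = 1.3897788 ≥ 1.05
|T(2,2) − T(1,1)| = 0.7021548 < 1.05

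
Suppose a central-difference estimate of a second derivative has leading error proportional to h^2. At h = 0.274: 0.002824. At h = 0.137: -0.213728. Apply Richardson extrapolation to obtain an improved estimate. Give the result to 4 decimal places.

Extrapolated value = (4·A(h/2) − A(h)) / (4 − 1)
= (4·(-0.213728) − 0.002824) / 3
= -0.857736 / 3 = -0.285912

-0.2859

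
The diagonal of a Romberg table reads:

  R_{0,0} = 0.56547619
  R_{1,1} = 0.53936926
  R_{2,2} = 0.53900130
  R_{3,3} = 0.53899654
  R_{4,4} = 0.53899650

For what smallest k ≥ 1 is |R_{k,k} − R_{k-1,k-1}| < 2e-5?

|R_{1,1} − R_{0,0}| = 0.02610693 ≥ 2e-5
|R_{2,2} − R_{1,1}| = 0.00036796 ≥ 2e-5
|R_{3,3} − R_{2,2}| = 0.00000476 < 2e-5

k = 3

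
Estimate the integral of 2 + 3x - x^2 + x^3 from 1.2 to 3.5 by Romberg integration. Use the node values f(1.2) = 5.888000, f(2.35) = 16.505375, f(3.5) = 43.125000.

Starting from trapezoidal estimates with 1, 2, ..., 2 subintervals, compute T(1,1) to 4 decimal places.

T(0,0) (trapezoid, 1 panel, h=2.3000): 56.364950
T(1,0) (trapezoid, 2 panels, h=1.1500): 47.163656
T(1,1) = 47.163656 + (47.163656 − 56.364950)/3 = 44.096558

44.0966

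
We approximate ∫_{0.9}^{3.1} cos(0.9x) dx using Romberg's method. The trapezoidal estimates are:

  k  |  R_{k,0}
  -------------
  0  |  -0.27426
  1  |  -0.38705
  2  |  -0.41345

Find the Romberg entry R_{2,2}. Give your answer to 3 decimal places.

-0.422

Richardson extrapolation on the trapezoidal column (denominator 4−1=3):
R_{1,1} = -0.38705 + (-0.38705 − (-0.27426))/3 = -0.42465
R_{2,1} = (4·(-0.41345) − (-0.38705)) / 3 = -0.42225
R_{2,2} = -0.42225 + (-0.42225 − (-0.42465))/15 = -0.42209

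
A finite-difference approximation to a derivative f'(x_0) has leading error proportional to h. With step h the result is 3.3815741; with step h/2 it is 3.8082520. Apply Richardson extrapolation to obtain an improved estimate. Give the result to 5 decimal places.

4.23493

Extrapolated value = (2·A(h/2) − A(h)) / (2 − 1)
= (2·3.8082520 − 3.3815741) / 1
= 4.2349299 / 1 = 4.2349299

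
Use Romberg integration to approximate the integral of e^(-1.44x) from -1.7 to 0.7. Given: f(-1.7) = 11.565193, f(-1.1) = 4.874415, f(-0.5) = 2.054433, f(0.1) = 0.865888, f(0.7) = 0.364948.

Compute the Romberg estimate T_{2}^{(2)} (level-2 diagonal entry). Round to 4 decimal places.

T_{0}^{(0)} (trapezoid, 1 panel, h=2.4000): 14.316169
T_{1}^{(0)} (trapezoid, 2 panels, h=1.2000): 9.623404
T_{2}^{(0)} (trapezoid, 4 panels, h=0.6000): 8.255884
T_{1}^{(1)} = 9.623404 + (9.623404 − 14.316169)/3 = 8.059149
T_{2}^{(1)} = 8.255884 + (8.255884 − 9.623404)/3 = 7.800044
T_{2}^{(2)} = 7.800044 + (7.800044 − 8.059149)/15 = 7.782770

7.7828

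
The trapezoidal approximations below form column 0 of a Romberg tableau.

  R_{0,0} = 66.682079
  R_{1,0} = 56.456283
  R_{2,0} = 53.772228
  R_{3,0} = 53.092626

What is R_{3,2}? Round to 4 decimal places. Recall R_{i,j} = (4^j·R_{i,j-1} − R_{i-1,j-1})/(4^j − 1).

R_{2,1} = 53.772228 + (53.772228 − 56.456283)/3 = 52.877543
R_{3,1} = (4·53.092626 − 53.772228) / 3 = 52.866092
R_{3,2} = 52.866092 + (52.866092 − 52.877543)/15 = 52.865329

52.8653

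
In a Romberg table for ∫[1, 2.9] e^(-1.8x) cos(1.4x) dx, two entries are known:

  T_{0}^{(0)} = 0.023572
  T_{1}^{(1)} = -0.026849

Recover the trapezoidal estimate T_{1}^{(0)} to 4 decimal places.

-0.0142

From T_{1}^{(1)} = (4·T_{1}^{(0)} − T_{0}^{(0)})/3, solve for T_{1}^{(0)}:
4·T_{1}^{(0)} = 3·(-0.026849) + 0.023572 = -0.056975
T_{1}^{(0)} = -0.014244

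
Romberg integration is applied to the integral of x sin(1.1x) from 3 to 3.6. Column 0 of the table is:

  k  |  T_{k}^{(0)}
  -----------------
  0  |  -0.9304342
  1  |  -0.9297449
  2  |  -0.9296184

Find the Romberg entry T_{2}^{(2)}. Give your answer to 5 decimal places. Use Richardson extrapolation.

-0.92958

Richardson extrapolation on the trapezoidal column (denominator 4−1=3):
T_{1}^{(1)} = (4·(-0.9297449) − (-0.9304342)) / 3 = -0.9295151
T_{2}^{(1)} = (4·(-0.9296184) − (-0.9297449)) / 3 = -0.9295762
T_{2}^{(2)} = (16·(-0.9295762) − (-0.9295151)) / 15 = -0.9295803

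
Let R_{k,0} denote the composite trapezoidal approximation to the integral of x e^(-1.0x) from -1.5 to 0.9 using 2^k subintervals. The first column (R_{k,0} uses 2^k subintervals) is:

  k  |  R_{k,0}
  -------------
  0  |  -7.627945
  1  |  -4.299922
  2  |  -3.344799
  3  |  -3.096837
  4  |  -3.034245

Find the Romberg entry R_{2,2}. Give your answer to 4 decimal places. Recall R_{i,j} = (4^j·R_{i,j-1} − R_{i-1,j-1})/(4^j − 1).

Richardson extrapolation on the trapezoidal column (denominator 4−1=3):
R_{1,1} = -4.299922 + (-4.299922 − (-7.627945))/3 = -3.190581
R_{2,1} = (4·(-3.344799) − (-4.299922)) / 3 = -3.026425
R_{2,2} = -3.026425 + (-3.026425 − (-3.190581))/15 = -3.015481

-3.0155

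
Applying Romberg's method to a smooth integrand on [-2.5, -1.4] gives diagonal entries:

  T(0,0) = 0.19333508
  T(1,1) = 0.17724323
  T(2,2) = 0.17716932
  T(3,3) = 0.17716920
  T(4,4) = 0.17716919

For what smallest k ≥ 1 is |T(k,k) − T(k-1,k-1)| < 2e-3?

|T(1,1) − T(0,0)| = 0.01609185 ≥ 2e-3
|T(2,2) − T(1,1)| = 0.00007391 < 2e-3

k = 2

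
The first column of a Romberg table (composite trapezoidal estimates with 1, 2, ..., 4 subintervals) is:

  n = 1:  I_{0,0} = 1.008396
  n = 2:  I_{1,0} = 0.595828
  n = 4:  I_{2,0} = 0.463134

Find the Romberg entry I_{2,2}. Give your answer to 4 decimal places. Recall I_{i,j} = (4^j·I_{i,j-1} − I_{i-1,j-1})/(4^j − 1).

Richardson extrapolation on the trapezoidal column (denominator 4−1=3):
I_{1,1} = (4·0.595828 − 1.008396) / 3 = 0.458305
I_{2,1} = (4·0.463134 − 0.595828) / 3 = 0.418903
I_{2,2} = (16·0.418903 − 0.458305) / 15 = 0.416276

0.4163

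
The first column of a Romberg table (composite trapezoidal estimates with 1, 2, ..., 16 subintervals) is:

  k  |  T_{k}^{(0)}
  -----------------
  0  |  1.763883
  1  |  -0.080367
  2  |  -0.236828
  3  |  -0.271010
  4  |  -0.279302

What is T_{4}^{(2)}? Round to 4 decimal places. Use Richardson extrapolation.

-0.2820

Richardson extrapolation on the trapezoidal column (denominator 4−1=3):
T_{3}^{(1)} = -0.271010 + (-0.271010 − (-0.236828))/3 = -0.282404
T_{4}^{(1)} = (4·(-0.279302) − (-0.271010)) / 3 = -0.282066
T_{4}^{(2)} = (16·(-0.282066) − (-0.282404)) / 15 = -0.282043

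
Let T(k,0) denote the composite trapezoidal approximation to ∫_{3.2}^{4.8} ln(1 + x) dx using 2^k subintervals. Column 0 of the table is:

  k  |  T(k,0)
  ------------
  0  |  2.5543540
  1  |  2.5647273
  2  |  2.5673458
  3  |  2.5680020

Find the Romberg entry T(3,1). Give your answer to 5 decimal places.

Richardson extrapolation on the trapezoidal column (denominator 4−1=3):
T(3,1) = 2.5680020 + (2.5680020 − 2.5673458)/3 = 2.5682207

2.56822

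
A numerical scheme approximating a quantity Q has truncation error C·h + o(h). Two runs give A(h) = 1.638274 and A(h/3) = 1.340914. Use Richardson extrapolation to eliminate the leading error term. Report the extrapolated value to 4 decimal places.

The leading error scales as h; refining by a factor of 3 reduces it by 3^1 = 3.
Extrapolated value = (3·A(h/3) − A(h)) / (3 − 1)
= (3·1.340914 − 1.638274) / 2
= 2.384468 / 2 = 1.192234

1.1922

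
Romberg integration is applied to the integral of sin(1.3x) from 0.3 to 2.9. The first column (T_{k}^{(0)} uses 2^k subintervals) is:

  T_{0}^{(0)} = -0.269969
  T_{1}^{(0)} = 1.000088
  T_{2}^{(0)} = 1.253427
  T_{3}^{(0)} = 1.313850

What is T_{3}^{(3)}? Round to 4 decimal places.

1.3338

Richardson extrapolation on the trapezoidal column (denominator 4−1=3):
T_{1}^{(1)} = (4·1.000088 − (-0.269969)) / 3 = 1.423440
T_{2}^{(1)} = 1.253427 + (1.253427 − 1.000088)/3 = 1.337873
T_{3}^{(1)} = (4·1.313850 − 1.253427) / 3 = 1.333991
T_{2}^{(2)} = (16·1.337873 − 1.423440) / 15 = 1.332169
T_{3}^{(2)} = (16·1.333991 − 1.337873) / 15 = 1.333732
T_{3}^{(3)} = 1.333732 + (1.333732 − 1.332169)/63 = 1.333757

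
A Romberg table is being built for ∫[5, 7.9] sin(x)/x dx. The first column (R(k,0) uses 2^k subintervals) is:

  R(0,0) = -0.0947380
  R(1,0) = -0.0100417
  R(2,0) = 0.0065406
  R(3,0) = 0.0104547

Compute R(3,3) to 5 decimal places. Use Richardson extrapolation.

Richardson extrapolation on the trapezoidal column (denominator 4−1=3):
R(1,1) = -0.0100417 + (-0.0100417 − (-0.0947380))/3 = 0.0181904
R(2,1) = (4·0.0065406 − (-0.0100417)) / 3 = 0.0120680
R(3,1) = (4·0.0104547 − 0.0065406) / 3 = 0.0117594
R(2,2) = (16·0.0120680 − 0.0181904) / 15 = 0.0116598
R(3,2) = (16·0.0117594 − 0.0120680) / 15 = 0.0117388
R(3,3) = (64·0.0117388 − 0.0116598) / 63 = 0.0117401

0.01174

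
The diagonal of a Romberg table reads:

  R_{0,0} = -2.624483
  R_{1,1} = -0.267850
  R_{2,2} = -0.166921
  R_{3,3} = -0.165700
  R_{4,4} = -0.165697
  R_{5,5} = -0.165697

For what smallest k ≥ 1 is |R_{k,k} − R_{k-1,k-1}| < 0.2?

k = 2

|R_{1,1} − R_{0,0}| = 2.356633 ≥ 0.2
|R_{2,2} − R_{1,1}| = 0.100929 < 0.2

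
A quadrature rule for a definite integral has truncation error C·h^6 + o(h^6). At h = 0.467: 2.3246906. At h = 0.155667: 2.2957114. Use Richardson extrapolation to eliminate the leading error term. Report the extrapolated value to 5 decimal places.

2.29567

Extrapolated value = (729·A(h/3) − A(h)) / (729 − 1)
= (729·2.2957114 − 2.3246906) / 728
= 1671.2489200 / 728 = 2.2956716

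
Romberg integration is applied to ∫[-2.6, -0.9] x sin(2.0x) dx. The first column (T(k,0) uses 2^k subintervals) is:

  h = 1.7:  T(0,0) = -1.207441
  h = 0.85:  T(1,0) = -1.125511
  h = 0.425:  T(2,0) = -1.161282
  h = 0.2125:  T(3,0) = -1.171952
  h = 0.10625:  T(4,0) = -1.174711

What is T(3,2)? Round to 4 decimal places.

T(2,1) = (4·(-1.161282) − (-1.125511)) / 3 = -1.173206
T(3,1) = -1.171952 + (-1.171952 − (-1.161282))/3 = -1.175509
T(3,2) = -1.175509 + (-1.175509 − (-1.173206))/15 = -1.175663

-1.1757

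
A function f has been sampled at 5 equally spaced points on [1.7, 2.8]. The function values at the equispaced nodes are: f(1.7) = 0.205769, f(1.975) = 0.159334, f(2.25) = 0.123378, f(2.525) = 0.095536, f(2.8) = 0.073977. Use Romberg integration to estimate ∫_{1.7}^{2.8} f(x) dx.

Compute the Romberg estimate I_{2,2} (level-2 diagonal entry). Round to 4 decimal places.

I_{0,0} (trapezoid, 1 panel, h=1.1000): 0.153860
I_{1,0} (trapezoid, 2 panels, h=0.5500): 0.144788
I_{2,0} (trapezoid, 4 panels, h=0.2750): 0.142483
I_{1,1} = 0.144788 + (0.144788 − 0.153860)/3 = 0.141764
I_{2,1} = 0.142483 + (0.142483 − 0.144788)/3 = 0.141715
I_{2,2} = 0.141715 + (0.141715 − 0.141764)/15 = 0.141712

0.1417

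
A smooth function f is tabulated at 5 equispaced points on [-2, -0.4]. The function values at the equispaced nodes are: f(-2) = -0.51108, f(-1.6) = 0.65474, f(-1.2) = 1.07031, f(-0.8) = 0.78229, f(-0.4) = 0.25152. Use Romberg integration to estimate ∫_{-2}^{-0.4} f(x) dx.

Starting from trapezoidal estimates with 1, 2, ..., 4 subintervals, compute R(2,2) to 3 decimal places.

R(0,0) (trapezoid, 1 panel, h=1.6000): -0.20765
R(1,0) (trapezoid, 2 panels, h=0.8000): 0.75242
R(2,0) (trapezoid, 4 panels, h=0.4000): 0.95102
R(1,1) = 0.75242 + (0.75242 − (-0.20765))/3 = 1.07244
R(2,1) = 0.95102 + (0.95102 − 0.75242)/3 = 1.01722
R(2,2) = 1.01722 + (1.01722 − 1.07244)/15 = 1.01354

1.014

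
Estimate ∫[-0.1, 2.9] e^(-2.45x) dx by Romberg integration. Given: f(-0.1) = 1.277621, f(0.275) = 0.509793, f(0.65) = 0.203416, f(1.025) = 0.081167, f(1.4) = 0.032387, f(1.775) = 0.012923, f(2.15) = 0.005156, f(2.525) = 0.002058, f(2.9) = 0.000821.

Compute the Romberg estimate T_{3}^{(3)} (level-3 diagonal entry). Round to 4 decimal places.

0.5214

T_{0}^{(0)} (trapezoid, 1 panel, h=3.0000): 1.917663
T_{1}^{(0)} (trapezoid, 2 panels, h=1.5000): 1.007412
T_{2}^{(0)} (trapezoid, 4 panels, h=0.7500): 0.660135
T_{3}^{(0)} (trapezoid, 8 panels, h=0.3750): 0.557295
T_{1}^{(1)} = 1.007412 + (1.007412 − 1.917663)/3 = 0.703995
T_{2}^{(1)} = 0.660135 + (0.660135 − 1.007412)/3 = 0.544376
T_{3}^{(1)} = 0.557295 + (0.557295 − 0.660135)/3 = 0.523015
T_{2}^{(2)} = 0.544376 + (0.544376 − 0.703995)/15 = 0.533735
T_{3}^{(2)} = 0.523015 + (0.523015 − 0.544376)/15 = 0.521591
T_{3}^{(3)} = 0.521591 + (0.521591 − 0.533735)/63 = 0.521398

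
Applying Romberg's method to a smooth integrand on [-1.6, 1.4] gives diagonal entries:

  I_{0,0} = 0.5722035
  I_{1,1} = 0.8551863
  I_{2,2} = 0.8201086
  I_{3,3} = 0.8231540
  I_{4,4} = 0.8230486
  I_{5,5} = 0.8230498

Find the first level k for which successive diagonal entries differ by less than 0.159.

|I_{1,1} − I_{0,0}| = 0.2829828 ≥ 0.159
|I_{2,2} − I_{1,1}| = 0.0350777 < 0.159

k = 2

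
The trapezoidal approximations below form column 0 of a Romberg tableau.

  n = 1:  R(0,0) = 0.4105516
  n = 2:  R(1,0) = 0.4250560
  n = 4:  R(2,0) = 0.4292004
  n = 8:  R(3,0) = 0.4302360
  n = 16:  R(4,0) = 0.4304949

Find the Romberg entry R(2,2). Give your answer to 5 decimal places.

R(1,1) = (4·0.4250560 − 0.4105516) / 3 = 0.4298908
R(2,1) = 0.4292004 + (0.4292004 − 0.4250560)/3 = 0.4305819
R(2,2) = (16·0.4305819 − 0.4298908) / 15 = 0.4306280

0.43063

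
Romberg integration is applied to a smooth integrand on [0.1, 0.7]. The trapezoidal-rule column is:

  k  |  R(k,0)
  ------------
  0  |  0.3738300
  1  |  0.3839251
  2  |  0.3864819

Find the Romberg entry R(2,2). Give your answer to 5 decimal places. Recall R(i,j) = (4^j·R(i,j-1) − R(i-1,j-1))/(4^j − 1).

Richardson extrapolation on the trapezoidal column (denominator 4−1=3):
R(1,1) = 0.3839251 + (0.3839251 − 0.3738300)/3 = 0.3872901
R(2,1) = (4·0.3864819 − 0.3839251) / 3 = 0.3873342
R(2,2) = 0.3873342 + (0.3873342 − 0.3872901)/15 = 0.3873371

0.38734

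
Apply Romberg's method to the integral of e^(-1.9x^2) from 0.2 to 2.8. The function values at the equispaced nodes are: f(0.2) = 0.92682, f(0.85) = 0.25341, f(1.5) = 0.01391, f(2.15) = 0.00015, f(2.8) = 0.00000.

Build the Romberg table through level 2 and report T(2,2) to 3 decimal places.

0.427

T(0,0) (trapezoid, 1 panel, h=2.6000): 1.20487
T(1,0) (trapezoid, 2 panels, h=1.3000): 0.62052
T(2,0) (trapezoid, 4 panels, h=0.6500): 0.47507
T(1,1) = 0.62052 + (0.62052 − 1.20487)/3 = 0.42574
T(2,1) = 0.47507 + (0.47507 − 0.62052)/3 = 0.42659
T(2,2) = 0.42659 + (0.42659 − 0.42574)/15 = 0.42665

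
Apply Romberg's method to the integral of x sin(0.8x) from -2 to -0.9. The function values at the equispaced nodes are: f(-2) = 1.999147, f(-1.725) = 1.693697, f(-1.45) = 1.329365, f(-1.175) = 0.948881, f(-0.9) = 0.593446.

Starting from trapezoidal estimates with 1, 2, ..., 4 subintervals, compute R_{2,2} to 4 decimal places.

1.4503

R_{0,0} (trapezoid, 1 panel, h=1.1000): 1.425926
R_{1,0} (trapezoid, 2 panels, h=0.5500): 1.444114
R_{2,0} (trapezoid, 4 panels, h=0.2750): 1.448766
R_{1,1} = 1.444114 + (1.444114 − 1.425926)/3 = 1.450177
R_{2,1} = 1.448766 + (1.448766 − 1.444114)/3 = 1.450317
R_{2,2} = 1.450317 + (1.450317 − 1.450177)/15 = 1.450326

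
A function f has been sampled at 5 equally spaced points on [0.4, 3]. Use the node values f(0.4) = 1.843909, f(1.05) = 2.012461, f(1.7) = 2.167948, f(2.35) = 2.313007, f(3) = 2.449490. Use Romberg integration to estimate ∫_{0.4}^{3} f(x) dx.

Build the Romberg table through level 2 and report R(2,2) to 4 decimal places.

R(0,0) (trapezoid, 1 panel, h=2.6000): 5.581419
R(1,0) (trapezoid, 2 panels, h=1.3000): 5.609042
R(2,0) (trapezoid, 4 panels, h=0.6500): 5.616075
R(1,1) = 5.609042 + (5.609042 − 5.581419)/3 = 5.618250
R(2,1) = 5.616075 + (5.616075 − 5.609042)/3 = 5.618419
R(2,2) = 5.618419 + (5.618419 − 5.618250)/15 = 5.618430

5.6184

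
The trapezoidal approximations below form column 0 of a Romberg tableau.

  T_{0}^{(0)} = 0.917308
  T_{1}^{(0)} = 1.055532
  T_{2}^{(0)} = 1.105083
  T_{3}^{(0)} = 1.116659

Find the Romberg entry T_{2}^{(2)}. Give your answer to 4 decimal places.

1.1229

Richardson extrapolation on the trapezoidal column (denominator 4−1=3):
T_{1}^{(1)} = (4·1.055532 − 0.917308) / 3 = 1.101607
T_{2}^{(1)} = 1.105083 + (1.105083 − 1.055532)/3 = 1.121600
T_{2}^{(2)} = 1.121600 + (1.121600 − 1.101607)/15 = 1.122933
(Column j=1 coincides with Simpson's rule on the same nodes.)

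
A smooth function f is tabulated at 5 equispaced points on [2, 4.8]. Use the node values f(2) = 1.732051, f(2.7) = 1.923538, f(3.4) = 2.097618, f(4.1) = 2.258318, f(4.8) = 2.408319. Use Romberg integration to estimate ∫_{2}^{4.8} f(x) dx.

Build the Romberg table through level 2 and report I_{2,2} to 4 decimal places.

I_{0,0} (trapezoid, 1 panel, h=2.8000): 5.796518
I_{1,0} (trapezoid, 2 panels, h=1.4000): 5.834924
I_{2,0} (trapezoid, 4 panels, h=0.7000): 5.844761
I_{1,1} = 5.834924 + (5.834924 − 5.796518)/3 = 5.847726
I_{2,1} = 5.844761 + (5.844761 − 5.834924)/3 = 5.848040
I_{2,2} = 5.848040 + (5.848040 − 5.847726)/15 = 5.848061

5.8481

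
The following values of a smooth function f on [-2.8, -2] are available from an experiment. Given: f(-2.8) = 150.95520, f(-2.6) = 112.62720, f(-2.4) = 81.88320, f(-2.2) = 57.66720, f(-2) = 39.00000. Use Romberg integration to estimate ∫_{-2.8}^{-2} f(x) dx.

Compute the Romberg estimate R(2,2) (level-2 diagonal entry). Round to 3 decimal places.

R(0,0) (trapezoid, 1 panel, h=0.8000): 75.98208
R(1,0) (trapezoid, 2 panels, h=0.4000): 70.74432
R(2,0) (trapezoid, 4 panels, h=0.2000): 69.43104
R(1,1) = 70.74432 + (70.74432 − 75.98208)/3 = 68.99840
R(2,1) = 69.43104 + (69.43104 − 70.74432)/3 = 68.99328
R(2,2) = 68.99328 + (68.99328 − 68.99840)/15 = 68.99294

68.993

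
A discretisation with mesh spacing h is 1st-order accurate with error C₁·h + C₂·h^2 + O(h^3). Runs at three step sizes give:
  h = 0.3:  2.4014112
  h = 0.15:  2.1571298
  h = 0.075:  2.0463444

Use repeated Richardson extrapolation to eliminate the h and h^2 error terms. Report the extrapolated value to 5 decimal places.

First eliminate the h term (factor 2^1 = 2):
  B₁ = (2·2.1571298 − 2.4014112)/1 = 1.9128484
  B₂ = (2·2.0463444 − 2.1571298)/1 = 1.9355590
Then eliminate the h^2 term (factor 2^2 = 4):
  (4·1.9355590 − 1.9128484)/3 = 1.9431292

1.94313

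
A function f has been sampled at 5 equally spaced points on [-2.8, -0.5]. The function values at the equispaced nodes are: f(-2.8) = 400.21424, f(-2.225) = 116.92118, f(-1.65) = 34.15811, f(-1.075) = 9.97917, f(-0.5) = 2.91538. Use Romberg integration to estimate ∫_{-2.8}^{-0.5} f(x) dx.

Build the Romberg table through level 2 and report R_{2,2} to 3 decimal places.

R_{0,0} (trapezoid, 1 panel, h=2.3000): 463.59906
R_{1,0} (trapezoid, 2 panels, h=1.1500): 271.08136
R_{2,0} (trapezoid, 4 panels, h=0.5750): 208.50838
R_{1,1} = 271.08136 + (271.08136 − 463.59906)/3 = 206.90879
R_{2,1} = 208.50838 + (208.50838 − 271.08136)/3 = 187.65072
R_{2,2} = 187.65072 + (187.65072 − 206.90879)/15 = 186.36685

186.367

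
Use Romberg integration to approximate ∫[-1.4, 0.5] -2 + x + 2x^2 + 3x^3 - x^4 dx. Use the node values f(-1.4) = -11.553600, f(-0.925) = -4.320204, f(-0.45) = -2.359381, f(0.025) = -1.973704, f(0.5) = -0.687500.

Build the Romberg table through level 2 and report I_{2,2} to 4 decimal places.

-6.6586

I_{0,0} (trapezoid, 1 panel, h=1.9000): -11.629045
I_{1,0} (trapezoid, 2 panels, h=0.9500): -8.055934
I_{2,0} (trapezoid, 4 panels, h=0.4750): -7.017574
I_{1,1} = -8.055934 + (-8.055934 − (-11.629045))/3 = -6.864897
I_{2,1} = -7.017574 + (-7.017574 − (-8.055934))/3 = -6.671454
I_{2,2} = -6.671454 + (-6.671454 − (-6.864897))/15 = -6.658558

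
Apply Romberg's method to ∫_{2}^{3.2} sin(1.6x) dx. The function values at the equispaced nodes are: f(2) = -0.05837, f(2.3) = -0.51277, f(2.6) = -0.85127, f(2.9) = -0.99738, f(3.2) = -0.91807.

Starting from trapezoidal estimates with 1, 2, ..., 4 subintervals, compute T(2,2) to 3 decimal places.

-0.872

T(0,0) (trapezoid, 1 panel, h=1.2000): -0.58586
T(1,0) (trapezoid, 2 panels, h=0.6000): -0.80369
T(2,0) (trapezoid, 4 panels, h=0.3000): -0.85489
T(1,1) = -0.80369 + (-0.80369 − (-0.58586))/3 = -0.87630
T(2,1) = -0.85489 + (-0.85489 − (-0.80369))/3 = -0.87196
T(2,2) = -0.87196 + (-0.87196 − (-0.87630))/15 = -0.87167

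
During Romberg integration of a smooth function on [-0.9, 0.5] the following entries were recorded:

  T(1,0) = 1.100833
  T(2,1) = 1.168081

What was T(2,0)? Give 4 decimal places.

1.1513

From T(2,1) = (4·T(2,0) − T(1,0))/3, solve for T(2,0):
4·T(2,0) = 3·1.168081 + 1.100833 = 4.605076
T(2,0) = 1.151269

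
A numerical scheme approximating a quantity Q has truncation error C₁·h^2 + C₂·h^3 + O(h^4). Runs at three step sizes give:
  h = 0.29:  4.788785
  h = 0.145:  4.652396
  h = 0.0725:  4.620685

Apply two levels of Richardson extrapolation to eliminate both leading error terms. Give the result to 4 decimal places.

First eliminate the h^2 term (factor 2^2 = 4):
  B₁ = (4·4.652396 − 4.788785)/3 = 4.606933
  B₂ = (4·4.620685 − 4.652396)/3 = 4.610115
Then eliminate the h^3 term (factor 2^3 = 8):
  (8·4.610115 − 4.606933)/7 = 4.610570

4.6106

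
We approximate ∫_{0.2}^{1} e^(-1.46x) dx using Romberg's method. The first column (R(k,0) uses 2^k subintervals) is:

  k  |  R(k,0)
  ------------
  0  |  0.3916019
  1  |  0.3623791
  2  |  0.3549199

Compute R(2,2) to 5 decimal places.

Richardson extrapolation on the trapezoidal column (denominator 4−1=3):
R(1,1) = (4·0.3623791 − 0.3916019) / 3 = 0.3526382
R(2,1) = (4·0.3549199 − 0.3623791) / 3 = 0.3524335
R(2,2) = (16·0.3524335 − 0.3526382) / 15 = 0.3524199

0.35242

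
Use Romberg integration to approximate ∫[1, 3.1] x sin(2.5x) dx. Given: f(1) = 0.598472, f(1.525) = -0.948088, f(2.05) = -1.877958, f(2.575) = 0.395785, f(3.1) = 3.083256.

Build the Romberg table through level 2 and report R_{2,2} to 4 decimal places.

R_{0,0} (trapezoid, 1 panel, h=2.1000): 3.865814
R_{1,0} (trapezoid, 2 panels, h=1.0500): -0.038949
R_{2,0} (trapezoid, 4 panels, h=0.5250): -0.309433
R_{1,1} = -0.038949 + (-0.038949 − 3.865814)/3 = -1.340537
R_{2,1} = -0.309433 + (-0.309433 − (-0.038949))/3 = -0.399594
R_{2,2} = -0.399594 + (-0.399594 − (-1.340537))/15 = -0.336864

-0.3369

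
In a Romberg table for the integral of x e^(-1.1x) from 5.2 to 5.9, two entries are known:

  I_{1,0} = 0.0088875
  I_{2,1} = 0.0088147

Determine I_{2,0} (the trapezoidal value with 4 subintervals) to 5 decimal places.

From I_{2,1} = (4·I_{2,0} − I_{1,0})/3, solve for I_{2,0}:
4·I_{2,0} = 3·0.0088147 + 0.0088875 = 0.0353316
I_{2,0} = 0.0088329

0.00883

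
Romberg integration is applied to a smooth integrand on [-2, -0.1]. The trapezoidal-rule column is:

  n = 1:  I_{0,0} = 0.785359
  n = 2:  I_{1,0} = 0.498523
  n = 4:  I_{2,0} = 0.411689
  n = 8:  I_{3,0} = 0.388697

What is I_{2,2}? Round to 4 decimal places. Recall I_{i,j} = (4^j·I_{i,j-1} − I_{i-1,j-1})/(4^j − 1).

0.3814

Richardson extrapolation on the trapezoidal column (denominator 4−1=3):
I_{1,1} = (4·0.498523 − 0.785359) / 3 = 0.402911
I_{2,1} = (4·0.411689 − 0.498523) / 3 = 0.382744
I_{2,2} = 0.382744 + (0.382744 − 0.402911)/15 = 0.381400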